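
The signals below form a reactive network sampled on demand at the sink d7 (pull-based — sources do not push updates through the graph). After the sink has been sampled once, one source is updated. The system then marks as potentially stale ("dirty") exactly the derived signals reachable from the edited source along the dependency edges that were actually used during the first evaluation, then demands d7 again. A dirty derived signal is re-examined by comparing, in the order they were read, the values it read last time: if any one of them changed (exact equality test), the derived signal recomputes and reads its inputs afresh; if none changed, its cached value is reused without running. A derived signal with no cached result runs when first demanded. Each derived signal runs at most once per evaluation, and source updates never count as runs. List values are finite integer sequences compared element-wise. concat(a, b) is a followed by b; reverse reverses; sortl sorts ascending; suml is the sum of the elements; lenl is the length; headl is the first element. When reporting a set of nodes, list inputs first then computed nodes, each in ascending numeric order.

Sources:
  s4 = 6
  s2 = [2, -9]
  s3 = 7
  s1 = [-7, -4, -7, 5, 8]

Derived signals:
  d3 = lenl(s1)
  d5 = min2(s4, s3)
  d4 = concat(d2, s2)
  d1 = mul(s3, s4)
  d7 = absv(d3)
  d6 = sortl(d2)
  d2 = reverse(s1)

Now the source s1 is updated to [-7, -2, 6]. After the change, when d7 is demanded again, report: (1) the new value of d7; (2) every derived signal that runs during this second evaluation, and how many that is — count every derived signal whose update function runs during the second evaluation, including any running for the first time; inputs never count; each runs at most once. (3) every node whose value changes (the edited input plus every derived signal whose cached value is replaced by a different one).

d7 now evaluates to 3.
Run set: d3, d7 (2 run).
Changed values: s1, d3, d7.

Initial pass — values computed on the first demand:
  d3 = lenl([-7, -4, -7, 5, 8]) = 5
  d7 = absv(5) = 5

Second demand — change propagation:
  d3: re-runs because s1 [-7, -4, -7, 5, 8]->[-7, -2, 6]; new result 3.
  d7: re-runs because d3 5->3; new result 3.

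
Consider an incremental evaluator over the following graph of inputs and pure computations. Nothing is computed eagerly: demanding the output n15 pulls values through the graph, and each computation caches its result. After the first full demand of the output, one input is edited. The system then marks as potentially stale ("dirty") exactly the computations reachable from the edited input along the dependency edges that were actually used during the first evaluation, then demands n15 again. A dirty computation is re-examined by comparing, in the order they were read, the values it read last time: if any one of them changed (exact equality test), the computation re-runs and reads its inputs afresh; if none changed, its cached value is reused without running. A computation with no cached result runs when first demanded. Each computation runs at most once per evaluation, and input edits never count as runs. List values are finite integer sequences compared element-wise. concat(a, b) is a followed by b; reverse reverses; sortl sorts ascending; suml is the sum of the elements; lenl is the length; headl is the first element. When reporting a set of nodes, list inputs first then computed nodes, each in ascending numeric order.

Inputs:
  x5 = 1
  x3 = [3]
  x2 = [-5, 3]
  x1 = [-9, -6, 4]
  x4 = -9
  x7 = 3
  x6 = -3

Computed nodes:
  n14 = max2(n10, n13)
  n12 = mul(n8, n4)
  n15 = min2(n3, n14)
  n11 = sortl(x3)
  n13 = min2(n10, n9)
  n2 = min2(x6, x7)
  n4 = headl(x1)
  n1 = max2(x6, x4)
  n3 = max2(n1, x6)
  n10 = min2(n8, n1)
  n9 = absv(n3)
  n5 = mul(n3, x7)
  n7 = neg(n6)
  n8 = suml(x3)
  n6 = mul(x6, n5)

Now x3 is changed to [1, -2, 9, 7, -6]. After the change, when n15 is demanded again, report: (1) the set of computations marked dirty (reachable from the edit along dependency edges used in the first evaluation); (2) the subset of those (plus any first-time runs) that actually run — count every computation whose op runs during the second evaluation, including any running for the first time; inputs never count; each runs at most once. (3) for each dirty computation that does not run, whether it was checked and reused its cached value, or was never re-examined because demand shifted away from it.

Initial pass — values computed on the first demand:
  n1 = max2(-3, -9) = -3
  n3 = max2(-3, -3) = -3
  n8 = suml([3]) = 3
  n9 = absv(-3) = 3
  n10 = min2(3, -3) = -3
  n13 = min2(-3, 3) = -3
  n14 = max2(-3, -3) = -3
  n15 = min2(-3, -3) = -3

Second demand — change propagation:
  n8: re-runs because x3 [3]->[1, -2, 9, 7, -6]; new result 9.
  n10: re-runs because n8 3->9; new result -3 (unchanged).
  n13: re-examined; everything it read last time is the same (n10 unchanged, n9 unchanged) — cache -3 kept, no run.
  n14: re-examined; everything it read last time is the same (n10 unchanged, n13 unchanged) — cache -3 kept, no run.
  n15: re-examined; everything it read last time is the same (n3 unchanged, n14 unchanged) — cache -3 kept, no run.

The important point: n10 recomputes to an identical value, and the output ends up unchanged.

Dirty set: n8, n10, n13, n14, n15.
Run set: n8, n10 (2 run).
Re-examined without running (cache reused): n13, n14, n15.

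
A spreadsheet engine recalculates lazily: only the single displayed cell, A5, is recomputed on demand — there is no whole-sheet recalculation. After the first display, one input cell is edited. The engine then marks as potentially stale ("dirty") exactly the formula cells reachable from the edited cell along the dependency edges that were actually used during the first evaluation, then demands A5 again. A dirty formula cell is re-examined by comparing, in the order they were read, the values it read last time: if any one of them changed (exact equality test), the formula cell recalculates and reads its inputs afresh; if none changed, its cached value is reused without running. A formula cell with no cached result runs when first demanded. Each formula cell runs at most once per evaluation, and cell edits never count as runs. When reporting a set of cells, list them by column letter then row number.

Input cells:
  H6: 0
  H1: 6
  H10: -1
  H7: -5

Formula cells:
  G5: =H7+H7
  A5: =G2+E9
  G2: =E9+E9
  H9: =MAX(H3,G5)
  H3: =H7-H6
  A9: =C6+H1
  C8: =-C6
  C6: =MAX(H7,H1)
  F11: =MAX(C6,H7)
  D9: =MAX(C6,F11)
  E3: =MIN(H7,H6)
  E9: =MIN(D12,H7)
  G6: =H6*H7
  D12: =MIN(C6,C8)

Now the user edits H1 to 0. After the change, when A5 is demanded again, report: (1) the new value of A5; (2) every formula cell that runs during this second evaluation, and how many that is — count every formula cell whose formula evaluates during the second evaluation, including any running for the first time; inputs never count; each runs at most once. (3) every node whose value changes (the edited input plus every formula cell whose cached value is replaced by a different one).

First evaluation (everything demanded from the output):
  C6 = MAX(-5, 6) = 6
  C8 = -(6) = -6
  D12 = MIN(6, -6) = -6
  E9 = MIN(-6, -5) = -6
  G2 = -6 + -6 = -12
  A5 = -12 + -6 = -18

Propagation after the edit:
  C6: runs — H1 6->0; result 0.
  C8: runs — C6 6->0; result 0.
  D12: runs — C6 6->0; C8 -6->0; result 0.
  E9: runs — D12 -6->0; result -5.
  G2: runs — E9 -6->-5; E9 -6->-5; result -10.
  A5: runs — G2 -12->-10; E9 -6->-5; result -15.

New value of A5: -15.
Formula cells that run: A5, C6, C8, D12, E9, G2 — 6 in total.
Values that change: A5, C6, C8, D12, E9, G2, H1.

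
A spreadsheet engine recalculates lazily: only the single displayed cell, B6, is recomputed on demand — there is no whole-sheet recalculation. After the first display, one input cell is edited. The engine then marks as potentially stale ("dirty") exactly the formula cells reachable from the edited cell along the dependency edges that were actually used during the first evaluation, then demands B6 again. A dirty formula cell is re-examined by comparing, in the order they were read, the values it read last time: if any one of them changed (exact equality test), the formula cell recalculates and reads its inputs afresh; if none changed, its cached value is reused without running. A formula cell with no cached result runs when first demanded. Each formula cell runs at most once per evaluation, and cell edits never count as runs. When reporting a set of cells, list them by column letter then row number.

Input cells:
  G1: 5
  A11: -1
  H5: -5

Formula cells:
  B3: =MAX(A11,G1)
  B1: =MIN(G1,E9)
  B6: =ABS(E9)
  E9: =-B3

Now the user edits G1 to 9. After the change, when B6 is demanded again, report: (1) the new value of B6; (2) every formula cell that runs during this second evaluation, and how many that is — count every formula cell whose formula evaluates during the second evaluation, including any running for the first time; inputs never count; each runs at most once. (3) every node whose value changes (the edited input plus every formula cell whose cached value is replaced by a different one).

New value of B6: 9.
Formula cells that run: B3, B6, E9 — 3 in total.
Values that change: B3, B6, E9, G1.

First evaluation (everything demanded from the output):
  B3 = MAX(-1, 5) = 5
  E9 = -(5) = -5
  B6 = ABS(-5) = 5

Propagation after the edit:
  B3: runs — G1 5->9; result 9.
  E9: runs — B3 5->9; result -9.
  B6: runs — E9 -5->-9; result 9.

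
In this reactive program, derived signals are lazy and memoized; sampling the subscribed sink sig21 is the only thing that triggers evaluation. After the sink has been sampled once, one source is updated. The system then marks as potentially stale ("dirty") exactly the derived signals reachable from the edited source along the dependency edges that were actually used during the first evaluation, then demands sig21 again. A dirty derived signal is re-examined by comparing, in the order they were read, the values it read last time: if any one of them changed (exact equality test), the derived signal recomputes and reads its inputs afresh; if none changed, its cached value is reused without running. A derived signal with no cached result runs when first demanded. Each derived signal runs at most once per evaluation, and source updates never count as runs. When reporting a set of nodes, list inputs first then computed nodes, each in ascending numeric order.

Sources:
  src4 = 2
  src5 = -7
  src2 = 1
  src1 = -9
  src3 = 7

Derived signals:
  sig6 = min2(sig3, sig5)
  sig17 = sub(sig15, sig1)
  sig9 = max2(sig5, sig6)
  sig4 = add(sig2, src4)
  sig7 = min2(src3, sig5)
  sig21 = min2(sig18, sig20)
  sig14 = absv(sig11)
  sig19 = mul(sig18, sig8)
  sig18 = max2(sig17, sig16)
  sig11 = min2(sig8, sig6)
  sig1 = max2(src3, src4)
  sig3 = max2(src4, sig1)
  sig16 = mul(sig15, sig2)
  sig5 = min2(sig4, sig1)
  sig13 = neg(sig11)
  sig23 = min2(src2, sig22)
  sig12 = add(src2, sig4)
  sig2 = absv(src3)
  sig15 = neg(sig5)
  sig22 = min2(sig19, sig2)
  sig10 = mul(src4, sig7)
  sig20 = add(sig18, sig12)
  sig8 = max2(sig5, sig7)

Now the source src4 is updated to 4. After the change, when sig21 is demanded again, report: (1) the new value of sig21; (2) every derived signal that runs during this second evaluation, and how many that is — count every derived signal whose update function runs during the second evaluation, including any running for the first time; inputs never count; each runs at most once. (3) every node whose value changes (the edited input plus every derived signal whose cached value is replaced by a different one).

Demanding sig21 again yields -14.
6 derived signals run: sig1, sig4, sig5, sig12, sig20, sig21.
The nodes whose values change: src4, sig4, sig12, sig20.
Note where the cutoff bites: sig15 is checked, finds nothing changed, and keeps its cache.

First demand of the output computes:
  sig1 = max2(7, 2) = 7
  sig2 = absv(7) = 7
  sig4 = add(7, 2) = 9
  sig5 = min2(9, 7) = 7
  sig12 = add(1, 9) = 10
  sig15 = neg(7) = -7
  sig16 = mul(-7, 7) = -49
  sig17 = sub(-7, 7) = -14
  sig18 = max2(-14, -49) = -14
  sig20 = add(-14, 10) = -4
  sig21 = min2(-14, -4) = -14

After the edit, cleaning proceeds:
  sig1: a read changed (src4 2->4) — executes, giving 7 — identical to its old value.
  sig4: a read changed (src4 2->4) — executes, giving 11.
  sig5: a read changed (sig4 9->11) — executes, giving 7 — identical to its old value.
  sig12: a read changed (sig4 9->11) — executes, giving 12.
  sig15: dirty, but its reads are unchanged (sig5 unchanged); cached -7 stands.
  sig16: dirty, but its reads are unchanged (sig15 unchanged, sig2 unchanged); cached -49 stands.
  sig17: dirty, but its reads are unchanged (sig15 unchanged, sig1 unchanged); cached -14 stands.
  sig18: dirty, but its reads are unchanged (sig17 unchanged, sig16 unchanged); cached -14 stands.
  sig20: a read changed (sig12 10->12) — executes, giving -2.
  sig21: a read changed (sig20 -4->-2) — executes, giving -14 — identical to its old value.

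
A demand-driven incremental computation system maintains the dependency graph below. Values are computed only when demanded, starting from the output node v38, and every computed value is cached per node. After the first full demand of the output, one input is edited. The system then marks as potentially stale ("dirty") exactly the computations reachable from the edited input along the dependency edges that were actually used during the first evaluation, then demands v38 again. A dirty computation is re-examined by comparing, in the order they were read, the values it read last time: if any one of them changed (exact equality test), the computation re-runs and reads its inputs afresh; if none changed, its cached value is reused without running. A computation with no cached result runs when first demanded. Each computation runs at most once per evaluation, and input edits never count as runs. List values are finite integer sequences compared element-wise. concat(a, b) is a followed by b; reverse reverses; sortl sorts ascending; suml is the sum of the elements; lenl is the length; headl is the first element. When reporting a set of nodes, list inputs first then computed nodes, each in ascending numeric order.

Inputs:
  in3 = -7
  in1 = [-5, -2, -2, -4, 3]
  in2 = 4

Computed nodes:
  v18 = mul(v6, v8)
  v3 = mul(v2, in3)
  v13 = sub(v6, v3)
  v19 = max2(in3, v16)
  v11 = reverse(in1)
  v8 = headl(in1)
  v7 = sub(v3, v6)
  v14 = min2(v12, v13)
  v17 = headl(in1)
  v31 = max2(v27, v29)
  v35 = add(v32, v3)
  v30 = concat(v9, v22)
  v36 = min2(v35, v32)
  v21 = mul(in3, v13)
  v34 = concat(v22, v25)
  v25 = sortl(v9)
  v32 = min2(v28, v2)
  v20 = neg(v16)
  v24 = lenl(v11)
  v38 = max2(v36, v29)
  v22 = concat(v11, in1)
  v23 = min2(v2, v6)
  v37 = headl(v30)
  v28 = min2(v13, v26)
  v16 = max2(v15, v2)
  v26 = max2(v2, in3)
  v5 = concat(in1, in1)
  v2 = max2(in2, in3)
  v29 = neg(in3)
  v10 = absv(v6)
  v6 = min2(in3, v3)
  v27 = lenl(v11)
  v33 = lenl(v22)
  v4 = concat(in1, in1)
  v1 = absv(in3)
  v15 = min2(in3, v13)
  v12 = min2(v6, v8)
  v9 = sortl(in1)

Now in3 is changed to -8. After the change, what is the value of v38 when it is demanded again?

New value of v38: 8.
Key observation: the cutoff stops propagation at v28 — its inputs' values are unchanged, so it reuses its cache.

First evaluation (everything demanded from the output):
  v2 = max2(4, -7) = 4
  v3 = mul(4, -7) = -28
  v6 = min2(-7, -28) = -28
  v13 = sub(-28, -28) = 0
  v26 = max2(4, -7) = 4
  v28 = min2(0, 4) = 0
  v29 = neg(-7) = 7
  v32 = min2(0, 4) = 0
  v35 = add(0, -28) = -28
  v36 = min2(-28, 0) = -28
  v38 = max2(-28, 7) = 7

Propagation after the edit:
  v2: runs — in3 -7->-8; result 4 (same value as before).
  v3: runs — in3 -7->-8; result -32.
  v6: runs — in3 -7->-8; v3 -28->-32; result -32.
  v13: runs — v6 -28->-32; v3 -28->-32; result 0 (same value as before).
  v26: runs — in3 -7->-8; result 4 (same value as before).
  v28: checked — values it read are unchanged (v13 unchanged, v26 unchanged); reused cached 0 without running.
  v29: runs — in3 -7->-8; result 8.
  v32: checked — values it read are unchanged (v28 unchanged, v2 unchanged); reused cached 0 without running.
  v35: runs — v3 -28->-32; result -32.
  v36: runs — v35 -28->-32; result -32.
  v38: runs — v36 -28->-32; v29 7->8; result 8.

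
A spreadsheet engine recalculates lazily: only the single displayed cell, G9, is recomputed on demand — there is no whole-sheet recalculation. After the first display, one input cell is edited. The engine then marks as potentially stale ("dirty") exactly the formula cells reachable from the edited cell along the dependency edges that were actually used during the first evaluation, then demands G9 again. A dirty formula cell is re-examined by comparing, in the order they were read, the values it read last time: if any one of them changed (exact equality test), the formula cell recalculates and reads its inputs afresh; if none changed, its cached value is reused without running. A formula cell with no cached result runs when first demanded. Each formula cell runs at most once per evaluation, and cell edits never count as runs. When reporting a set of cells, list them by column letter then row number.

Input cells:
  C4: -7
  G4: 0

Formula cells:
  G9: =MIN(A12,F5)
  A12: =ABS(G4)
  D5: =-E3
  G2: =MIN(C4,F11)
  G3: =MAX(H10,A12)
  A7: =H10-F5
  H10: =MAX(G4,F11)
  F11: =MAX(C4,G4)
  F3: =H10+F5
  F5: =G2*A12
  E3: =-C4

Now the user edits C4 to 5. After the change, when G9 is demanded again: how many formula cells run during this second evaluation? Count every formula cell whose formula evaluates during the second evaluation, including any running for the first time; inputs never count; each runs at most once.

First evaluation (everything demanded from the output):
  A12 = ABS(0) = 0
  F11 = MAX(-7, 0) = 0
  G2 = MIN(-7, 0) = -7
  F5 = -7 * 0 = 0
  G9 = MIN(0, 0) = 0

Propagation after the edit:
  F11: runs — C4 -7->5; result 5.
  G2: runs — C4 -7->5; F11 0->5; result 5.
  F5: runs — G2 -7->5; result 0 (same value as before).
  G9: checked — values it read are unchanged (A12 unchanged, F5 unchanged); reused cached 0 without running.

Key observation: the change is absorbed at F5 — it re-runs but produces the same value, and the output's value is unchanged.

Formula cells that run: F5, F11, G2 — 3 in total.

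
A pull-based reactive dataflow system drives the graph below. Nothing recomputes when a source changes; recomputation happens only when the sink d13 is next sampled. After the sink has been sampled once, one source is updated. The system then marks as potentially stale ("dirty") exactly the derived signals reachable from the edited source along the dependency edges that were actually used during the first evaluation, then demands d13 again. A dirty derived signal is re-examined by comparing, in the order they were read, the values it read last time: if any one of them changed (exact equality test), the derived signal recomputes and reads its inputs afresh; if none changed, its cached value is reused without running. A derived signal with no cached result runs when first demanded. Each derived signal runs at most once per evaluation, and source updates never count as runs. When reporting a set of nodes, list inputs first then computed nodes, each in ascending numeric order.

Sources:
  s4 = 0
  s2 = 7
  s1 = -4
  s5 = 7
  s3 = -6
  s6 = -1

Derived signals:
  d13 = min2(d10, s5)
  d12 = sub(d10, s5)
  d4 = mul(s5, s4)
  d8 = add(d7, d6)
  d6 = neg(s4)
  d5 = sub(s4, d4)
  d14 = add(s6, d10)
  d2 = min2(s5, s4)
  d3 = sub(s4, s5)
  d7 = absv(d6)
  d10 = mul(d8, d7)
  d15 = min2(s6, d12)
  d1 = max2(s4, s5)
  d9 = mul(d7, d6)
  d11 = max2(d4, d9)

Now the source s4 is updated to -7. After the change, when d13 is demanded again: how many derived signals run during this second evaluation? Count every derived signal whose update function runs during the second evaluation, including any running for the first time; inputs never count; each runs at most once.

Derived signals that run: d6, d7, d8, d10, d13 — 5 in total.

First evaluation (everything demanded from the output):
  d6 = neg(0) = 0
  d7 = absv(0) = 0
  d8 = add(0, 0) = 0
  d10 = mul(0, 0) = 0
  d13 = min2(0, 7) = 0

Propagation after the edit:
  d6: runs — s4 0->-7; result 7.
  d7: runs — d6 0->7; result 7.
  d8: runs — d7 0->7; d6 0->7; result 14.
  d10: runs — d8 0->14; d7 0->7; result 98.
  d13: runs — d10 0->98; result 7.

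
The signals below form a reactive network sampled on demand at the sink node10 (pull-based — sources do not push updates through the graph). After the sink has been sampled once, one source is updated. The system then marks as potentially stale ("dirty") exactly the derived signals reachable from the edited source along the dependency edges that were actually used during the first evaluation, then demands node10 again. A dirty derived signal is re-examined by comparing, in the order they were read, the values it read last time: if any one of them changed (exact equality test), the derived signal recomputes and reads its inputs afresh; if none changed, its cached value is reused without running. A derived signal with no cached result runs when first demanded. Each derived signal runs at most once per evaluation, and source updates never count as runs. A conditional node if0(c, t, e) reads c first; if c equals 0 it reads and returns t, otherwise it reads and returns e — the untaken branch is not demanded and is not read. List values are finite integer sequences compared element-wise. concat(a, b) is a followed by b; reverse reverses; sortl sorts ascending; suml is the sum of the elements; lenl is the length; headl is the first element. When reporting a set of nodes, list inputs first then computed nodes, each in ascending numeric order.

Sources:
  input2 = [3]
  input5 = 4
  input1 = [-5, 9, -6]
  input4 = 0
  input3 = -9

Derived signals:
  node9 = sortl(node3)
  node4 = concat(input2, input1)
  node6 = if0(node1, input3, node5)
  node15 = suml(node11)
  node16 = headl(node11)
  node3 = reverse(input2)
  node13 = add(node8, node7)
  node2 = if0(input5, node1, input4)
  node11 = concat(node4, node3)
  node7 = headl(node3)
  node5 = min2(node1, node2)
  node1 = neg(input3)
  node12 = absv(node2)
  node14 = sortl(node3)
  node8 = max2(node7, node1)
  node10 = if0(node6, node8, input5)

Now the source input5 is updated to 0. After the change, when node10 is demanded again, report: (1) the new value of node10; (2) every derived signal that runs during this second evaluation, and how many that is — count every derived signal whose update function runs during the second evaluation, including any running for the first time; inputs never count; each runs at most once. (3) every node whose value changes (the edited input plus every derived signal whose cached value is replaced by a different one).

node10 now evaluates to 0.
Run set: node2, node5, node6, node10 (4 run).
Changed values: input5, node2, node5, node6, node10.

Initial pass — values computed on the first demand:
  node1 = neg(-9) = 9
  node2 = if0(input5=4 -> else branch input4) = 0
  node3 = reverse([3]) = [3]
  node5 = min2(9, 0) = 0
  node6 = if0(node1=9 -> else branch node5) = 0
  node7 = headl([3]) = 3
  node8 = max2(3, 9) = 9
  node10 = if0(node6=0 -> then branch node8) = 9

Second demand — change propagation:
  node2: re-runs because input5 4->0; new result 9.
  node5: re-runs because node2 0->9; new result 9.
  node6: re-runs because node5 0->9; new result 9.
  node10: re-runs because node6 0->9; new result 0.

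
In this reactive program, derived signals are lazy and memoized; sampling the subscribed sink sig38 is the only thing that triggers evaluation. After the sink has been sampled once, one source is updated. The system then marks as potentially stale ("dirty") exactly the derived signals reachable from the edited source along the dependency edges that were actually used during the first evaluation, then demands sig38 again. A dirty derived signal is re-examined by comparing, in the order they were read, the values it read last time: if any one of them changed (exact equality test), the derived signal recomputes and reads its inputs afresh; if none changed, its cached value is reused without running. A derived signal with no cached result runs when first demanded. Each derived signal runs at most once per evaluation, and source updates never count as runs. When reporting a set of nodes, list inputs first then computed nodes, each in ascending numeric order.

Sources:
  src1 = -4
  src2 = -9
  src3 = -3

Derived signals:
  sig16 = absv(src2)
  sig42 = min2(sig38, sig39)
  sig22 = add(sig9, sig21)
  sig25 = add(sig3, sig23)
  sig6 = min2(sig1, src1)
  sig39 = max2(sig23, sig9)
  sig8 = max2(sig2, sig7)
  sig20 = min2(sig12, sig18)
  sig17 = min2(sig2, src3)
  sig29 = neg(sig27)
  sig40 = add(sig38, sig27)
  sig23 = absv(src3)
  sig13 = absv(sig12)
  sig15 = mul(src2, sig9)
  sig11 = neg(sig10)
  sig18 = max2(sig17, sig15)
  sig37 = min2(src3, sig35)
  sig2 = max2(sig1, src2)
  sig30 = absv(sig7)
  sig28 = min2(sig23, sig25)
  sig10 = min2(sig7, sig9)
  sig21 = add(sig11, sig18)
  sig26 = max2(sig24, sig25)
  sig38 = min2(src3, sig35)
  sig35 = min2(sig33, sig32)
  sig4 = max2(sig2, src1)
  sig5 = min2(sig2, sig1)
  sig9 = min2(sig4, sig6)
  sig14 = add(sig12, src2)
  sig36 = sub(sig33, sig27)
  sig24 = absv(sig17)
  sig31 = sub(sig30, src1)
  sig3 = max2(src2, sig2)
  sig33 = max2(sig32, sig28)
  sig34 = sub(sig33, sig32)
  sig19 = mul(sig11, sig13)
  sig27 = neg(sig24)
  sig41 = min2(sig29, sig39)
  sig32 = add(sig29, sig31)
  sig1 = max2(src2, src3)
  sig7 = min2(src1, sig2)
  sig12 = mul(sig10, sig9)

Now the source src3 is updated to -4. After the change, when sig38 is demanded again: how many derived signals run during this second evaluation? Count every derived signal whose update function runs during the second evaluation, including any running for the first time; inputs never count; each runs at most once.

15 derived signals run: sig1, sig2, sig3, sig7, sig17, sig23, sig24, sig25, sig27, sig28, sig29, sig32, sig33, sig35, sig38.
Note where the cutoff bites: sig30 is checked, finds nothing changed, and keeps its cache.

First demand of the output computes:
  sig1 = max2(-9, -3) = -3
  sig2 = max2(-3, -9) = -3
  sig3 = max2(-9, -3) = -3
  sig7 = min2(-4, -3) = -4
  sig17 = min2(-3, -3) = -3
  sig23 = absv(-3) = 3
  sig24 = absv(-3) = 3
  sig25 = add(-3, 3) = 0
  sig27 = neg(3) = -3
  sig28 = min2(3, 0) = 0
  sig29 = neg(-3) = 3
  sig30 = absv(-4) = 4
  sig31 = sub(4, -4) = 8
  sig32 = add(3, 8) = 11
  sig33 = max2(11, 0) = 11
  sig35 = min2(11, 11) = 11
  sig38 = min2(-3, 11) = -3

After the edit, cleaning proceeds:
  sig1: a read changed (src3 -3->-4) — executes, giving -4.
  sig2: a read changed (sig1 -3->-4) — executes, giving -4.
  sig3: a read changed (sig2 -3->-4) — executes, giving -4.
  sig7: a read changed (sig2 -3->-4) — executes, giving -4 — identical to its old value.
  sig17: a read changed (sig2 -3->-4; src3 -3->-4) — executes, giving -4.
  sig23: a read changed (src3 -3->-4) — executes, giving 4.
  sig24: a read changed (sig17 -3->-4) — executes, giving 4.
  sig25: a read changed (sig3 -3->-4; sig23 3->4) — executes, giving 0 — identical to its old value.
  sig27: a read changed (sig24 3->4) — executes, giving -4.
  sig28: a read changed (sig23 3->4) — executes, giving 0 — identical to its old value.
  sig29: a read changed (sig27 -3->-4) — executes, giving 4.
  sig30: dirty, but its reads are unchanged (sig7 unchanged); cached 4 stands.
  sig31: dirty, but its reads are unchanged (sig30 unchanged, src1 unchanged); cached 8 stands.
  sig32: a read changed (sig29 3->4) — executes, giving 12.
  sig33: a read changed (sig32 11->12) — executes, giving 12.
  sig35: a read changed (sig33 11->12; sig32 11->12) — executes, giving 12.
  sig38: a read changed (src3 -3->-4; sig35 11->12) — executes, giving -4.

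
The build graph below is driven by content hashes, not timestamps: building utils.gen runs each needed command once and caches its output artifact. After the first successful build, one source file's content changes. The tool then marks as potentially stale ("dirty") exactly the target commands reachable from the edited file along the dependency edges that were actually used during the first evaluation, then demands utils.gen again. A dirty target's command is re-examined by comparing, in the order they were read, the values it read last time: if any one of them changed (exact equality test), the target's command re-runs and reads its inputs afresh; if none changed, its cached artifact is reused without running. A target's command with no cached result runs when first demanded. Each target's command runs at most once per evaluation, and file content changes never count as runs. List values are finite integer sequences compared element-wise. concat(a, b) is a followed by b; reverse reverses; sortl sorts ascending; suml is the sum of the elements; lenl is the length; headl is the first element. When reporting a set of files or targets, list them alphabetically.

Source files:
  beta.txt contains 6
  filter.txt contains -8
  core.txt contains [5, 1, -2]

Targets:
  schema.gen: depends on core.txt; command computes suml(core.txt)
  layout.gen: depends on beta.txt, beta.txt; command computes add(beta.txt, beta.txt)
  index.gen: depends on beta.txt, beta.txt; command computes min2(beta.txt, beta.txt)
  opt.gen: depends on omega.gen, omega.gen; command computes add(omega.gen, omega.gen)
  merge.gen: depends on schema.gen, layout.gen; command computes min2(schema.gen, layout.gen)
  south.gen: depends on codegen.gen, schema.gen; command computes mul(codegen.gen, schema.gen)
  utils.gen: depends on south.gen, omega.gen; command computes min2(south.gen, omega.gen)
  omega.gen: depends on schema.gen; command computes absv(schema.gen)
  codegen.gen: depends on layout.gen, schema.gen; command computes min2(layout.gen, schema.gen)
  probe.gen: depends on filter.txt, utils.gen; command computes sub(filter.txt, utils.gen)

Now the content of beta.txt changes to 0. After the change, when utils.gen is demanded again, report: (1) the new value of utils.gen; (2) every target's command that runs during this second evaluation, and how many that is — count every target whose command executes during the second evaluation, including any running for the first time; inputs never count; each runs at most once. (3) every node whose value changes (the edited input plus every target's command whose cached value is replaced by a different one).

utils.gen now evaluates to 0.
Run set: codegen.gen, layout.gen, south.gen, utils.gen (4 run).
Changed values: beta.txt, codegen.gen, layout.gen, south.gen, utils.gen.

Initial pass — values computed on the first demand:
  layout.gen = add(6, 6) = 12
  schema.gen = suml([5, 1, -2]) = 4
  codegen.gen = min2(12, 4) = 4
  omega.gen = absv(4) = 4
  south.gen = mul(4, 4) = 16
  utils.gen = min2(16, 4) = 4

Second demand — change propagation:
  layout.gen: re-runs because beta.txt 6->0; beta.txt 6->0; new result 0.
  codegen.gen: re-runs because layout.gen 12->0; new result 0.
  south.gen: re-runs because codegen.gen 4->0; new result 0.
  utils.gen: re-runs because south.gen 16->0; new result 0.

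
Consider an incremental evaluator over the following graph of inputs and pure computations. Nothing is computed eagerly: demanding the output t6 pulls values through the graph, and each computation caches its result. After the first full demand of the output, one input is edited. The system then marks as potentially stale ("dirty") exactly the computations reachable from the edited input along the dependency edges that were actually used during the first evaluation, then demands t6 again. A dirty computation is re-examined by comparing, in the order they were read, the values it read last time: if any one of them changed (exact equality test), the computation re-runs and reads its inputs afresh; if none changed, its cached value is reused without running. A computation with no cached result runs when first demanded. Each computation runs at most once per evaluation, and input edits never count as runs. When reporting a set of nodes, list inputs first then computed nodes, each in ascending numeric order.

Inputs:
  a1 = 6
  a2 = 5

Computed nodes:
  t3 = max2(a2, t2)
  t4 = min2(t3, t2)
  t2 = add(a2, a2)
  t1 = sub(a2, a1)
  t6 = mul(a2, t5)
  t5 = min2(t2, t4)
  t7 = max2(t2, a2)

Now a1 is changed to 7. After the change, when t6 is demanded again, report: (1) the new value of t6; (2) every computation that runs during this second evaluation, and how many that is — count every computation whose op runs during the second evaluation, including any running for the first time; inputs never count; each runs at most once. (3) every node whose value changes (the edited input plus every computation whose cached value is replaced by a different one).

Initial pass — values computed on the first demand:
  t2 = add(5, 5) = 10
  t3 = max2(5, 10) = 10
  t4 = min2(10, 10) = 10
  t5 = min2(10, 10) = 10
  t6 = mul(5, 10) = 50

Second demand — change propagation:
  no demanded computation ever read a1, so the edit dirties nothing and nothing runs.

The important point: nothing the output needs ever reads a1, so the edit is invisible to it.

t6 now evaluates to 50.
Run set: none (0 run).
Changed values: a1.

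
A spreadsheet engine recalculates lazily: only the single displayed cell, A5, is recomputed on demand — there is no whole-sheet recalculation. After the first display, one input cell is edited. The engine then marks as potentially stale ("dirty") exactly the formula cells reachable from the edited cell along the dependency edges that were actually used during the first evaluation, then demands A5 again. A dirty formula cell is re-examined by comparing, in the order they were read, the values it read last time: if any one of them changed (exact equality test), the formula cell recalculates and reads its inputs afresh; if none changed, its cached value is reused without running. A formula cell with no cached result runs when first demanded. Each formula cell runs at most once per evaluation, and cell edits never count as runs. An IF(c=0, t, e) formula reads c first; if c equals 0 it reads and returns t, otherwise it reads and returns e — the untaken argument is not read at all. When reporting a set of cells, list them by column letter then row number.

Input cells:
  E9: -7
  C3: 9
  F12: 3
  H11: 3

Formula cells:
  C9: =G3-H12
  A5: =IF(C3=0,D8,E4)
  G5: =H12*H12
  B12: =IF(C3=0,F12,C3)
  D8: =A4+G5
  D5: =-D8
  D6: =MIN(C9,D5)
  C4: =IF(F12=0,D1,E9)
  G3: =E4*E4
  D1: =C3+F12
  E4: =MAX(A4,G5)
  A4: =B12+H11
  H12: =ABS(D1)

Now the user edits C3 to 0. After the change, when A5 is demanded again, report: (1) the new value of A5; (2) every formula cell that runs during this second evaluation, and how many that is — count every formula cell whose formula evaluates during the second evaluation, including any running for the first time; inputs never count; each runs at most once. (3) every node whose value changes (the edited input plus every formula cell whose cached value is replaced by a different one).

New value of A5: 15.
Formula cells that run: A4, A5, B12, D1, D8, G5, H12 — 7 in total.
Values that change: A4, A5, B12, C3, D1, G5, H12.
Key observation: a condition flipped, so demand moved to the other branch — E4 is never re-examined.

First evaluation (everything demanded from the output):
  B12 = IF(C3=0: C3=9 -> else branch C3) = 9
  A4 = 9 + 3 = 12
  D1 = 9 + 3 = 12
  H12 = ABS(12) = 12
  G5 = 12 * 12 = 144
  E4 = MAX(12, 144) = 144
  A5 = IF(C3=0: C3=9 -> else branch E4) = 144

Propagation after the edit:
  B12: runs — C3 9->0; C3 9->0; result 3.
  A4: runs — B12 9->3; result 6.
  D1: runs — C3 9->0; result 3.
  H12: runs — D1 12->3; result 3.
  G5: runs — H12 12->3; H12 12->3; result 9.
  D8: demanded for the first time — runs, produces 15.
  E4: marked dirty but never re-examined — demand shifted away from it.
  A5: runs — C3 9->0; result 15.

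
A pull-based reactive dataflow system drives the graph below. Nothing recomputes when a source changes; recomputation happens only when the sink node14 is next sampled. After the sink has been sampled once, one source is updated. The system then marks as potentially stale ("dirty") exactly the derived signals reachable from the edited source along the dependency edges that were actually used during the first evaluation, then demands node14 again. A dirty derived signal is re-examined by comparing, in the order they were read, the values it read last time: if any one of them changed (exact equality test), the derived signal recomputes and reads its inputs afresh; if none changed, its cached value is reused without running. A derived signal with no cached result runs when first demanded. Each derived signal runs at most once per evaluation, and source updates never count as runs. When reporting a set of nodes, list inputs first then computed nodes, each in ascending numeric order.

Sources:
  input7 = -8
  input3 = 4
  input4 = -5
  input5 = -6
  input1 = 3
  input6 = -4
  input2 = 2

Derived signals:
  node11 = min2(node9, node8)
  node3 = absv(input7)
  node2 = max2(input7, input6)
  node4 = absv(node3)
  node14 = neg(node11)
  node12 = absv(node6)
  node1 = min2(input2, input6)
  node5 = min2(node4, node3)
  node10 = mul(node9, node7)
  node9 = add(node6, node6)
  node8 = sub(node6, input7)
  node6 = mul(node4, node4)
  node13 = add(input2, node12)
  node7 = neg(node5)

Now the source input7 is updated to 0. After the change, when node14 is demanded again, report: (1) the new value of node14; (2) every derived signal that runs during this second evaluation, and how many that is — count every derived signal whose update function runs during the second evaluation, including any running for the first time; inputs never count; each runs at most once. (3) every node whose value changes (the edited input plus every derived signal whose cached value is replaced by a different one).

First evaluation (everything demanded from the output):
  node3 = absv(-8) = 8
  node4 = absv(8) = 8
  node6 = mul(8, 8) = 64
  node8 = sub(64, -8) = 72
  node9 = add(64, 64) = 128
  node11 = min2(128, 72) = 72
  node14 = neg(72) = -72

Propagation after the edit:
  node3: runs — input7 -8->0; result 0.
  node4: runs — node3 8->0; result 0.
  node6: runs — node4 8->0; node4 8->0; result 0.
  node8: runs — node6 64->0; input7 -8->0; result 0.
  node9: runs — node6 64->0; node6 64->0; result 0.
  node11: runs — node9 128->0; node8 72->0; result 0.
  node14: runs — node11 72->0; result 0.

New value of node14: 0.
Derived signals that run: node3, node4, node6, node8, node9, node11, node14 — 7 in total.
Values that change: input7, node3, node4, node6, node8, node9, node11, node14.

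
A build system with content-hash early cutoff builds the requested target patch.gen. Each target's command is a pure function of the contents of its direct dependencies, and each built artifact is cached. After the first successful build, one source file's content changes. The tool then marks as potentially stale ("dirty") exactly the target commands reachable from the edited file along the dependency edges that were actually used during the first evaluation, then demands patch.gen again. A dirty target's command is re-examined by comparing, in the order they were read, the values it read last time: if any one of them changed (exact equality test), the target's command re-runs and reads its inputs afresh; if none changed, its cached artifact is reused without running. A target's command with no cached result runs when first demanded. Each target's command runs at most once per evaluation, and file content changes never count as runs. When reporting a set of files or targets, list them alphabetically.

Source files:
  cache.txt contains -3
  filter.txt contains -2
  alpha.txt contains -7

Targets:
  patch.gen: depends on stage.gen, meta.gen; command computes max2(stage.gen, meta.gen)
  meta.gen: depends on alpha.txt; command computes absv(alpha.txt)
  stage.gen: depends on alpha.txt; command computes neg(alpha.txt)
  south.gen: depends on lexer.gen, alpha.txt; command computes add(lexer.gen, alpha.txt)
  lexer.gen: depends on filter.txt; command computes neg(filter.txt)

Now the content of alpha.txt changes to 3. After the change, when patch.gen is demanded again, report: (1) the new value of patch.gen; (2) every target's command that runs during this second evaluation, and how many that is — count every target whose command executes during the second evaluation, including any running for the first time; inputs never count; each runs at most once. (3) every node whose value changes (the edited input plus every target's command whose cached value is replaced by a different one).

First evaluation (everything demanded from the output):
  meta.gen = absv(-7) = 7
  stage.gen = neg(-7) = 7
  patch.gen = max2(7, 7) = 7

Propagation after the edit:
  meta.gen: runs — alpha.txt -7->3; result 3.
  stage.gen: runs — alpha.txt -7->3; result -3.
  patch.gen: runs — stage.gen 7->-3; meta.gen 7->3; result 3.

New value of patch.gen: 3.
Target commands that run: meta.gen, patch.gen, stage.gen — 3 in total.
Values that change: alpha.txt, meta.gen, patch.gen, stage.gen.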